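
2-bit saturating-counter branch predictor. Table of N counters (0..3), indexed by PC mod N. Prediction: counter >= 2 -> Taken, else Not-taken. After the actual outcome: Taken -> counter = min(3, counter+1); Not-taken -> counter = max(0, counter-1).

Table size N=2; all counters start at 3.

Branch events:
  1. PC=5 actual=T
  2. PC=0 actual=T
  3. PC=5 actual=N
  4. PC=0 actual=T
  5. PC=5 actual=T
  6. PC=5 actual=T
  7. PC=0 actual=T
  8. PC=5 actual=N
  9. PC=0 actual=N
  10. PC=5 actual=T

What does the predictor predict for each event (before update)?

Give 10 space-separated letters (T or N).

Ev 1: PC=5 idx=1 pred=T actual=T -> ctr[1]=3
Ev 2: PC=0 idx=0 pred=T actual=T -> ctr[0]=3
Ev 3: PC=5 idx=1 pred=T actual=N -> ctr[1]=2
Ev 4: PC=0 idx=0 pred=T actual=T -> ctr[0]=3
Ev 5: PC=5 idx=1 pred=T actual=T -> ctr[1]=3
Ev 6: PC=5 idx=1 pred=T actual=T -> ctr[1]=3
Ev 7: PC=0 idx=0 pred=T actual=T -> ctr[0]=3
Ev 8: PC=5 idx=1 pred=T actual=N -> ctr[1]=2
Ev 9: PC=0 idx=0 pred=T actual=N -> ctr[0]=2
Ev 10: PC=5 idx=1 pred=T actual=T -> ctr[1]=3

Answer: T T T T T T T T T T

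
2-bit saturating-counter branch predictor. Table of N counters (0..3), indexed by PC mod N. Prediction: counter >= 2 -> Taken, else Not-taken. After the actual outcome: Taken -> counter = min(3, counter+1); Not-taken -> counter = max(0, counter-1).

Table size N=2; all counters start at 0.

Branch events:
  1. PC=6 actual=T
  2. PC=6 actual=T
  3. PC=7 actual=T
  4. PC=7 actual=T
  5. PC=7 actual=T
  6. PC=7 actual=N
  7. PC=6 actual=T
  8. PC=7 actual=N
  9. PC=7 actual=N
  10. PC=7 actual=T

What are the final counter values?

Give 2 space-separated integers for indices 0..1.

Answer: 3 1

Derivation:
Ev 1: PC=6 idx=0 pred=N actual=T -> ctr[0]=1
Ev 2: PC=6 idx=0 pred=N actual=T -> ctr[0]=2
Ev 3: PC=7 idx=1 pred=N actual=T -> ctr[1]=1
Ev 4: PC=7 idx=1 pred=N actual=T -> ctr[1]=2
Ev 5: PC=7 idx=1 pred=T actual=T -> ctr[1]=3
Ev 6: PC=7 idx=1 pred=T actual=N -> ctr[1]=2
Ev 7: PC=6 idx=0 pred=T actual=T -> ctr[0]=3
Ev 8: PC=7 idx=1 pred=T actual=N -> ctr[1]=1
Ev 9: PC=7 idx=1 pred=N actual=N -> ctr[1]=0
Ev 10: PC=7 idx=1 pred=N actual=T -> ctr[1]=1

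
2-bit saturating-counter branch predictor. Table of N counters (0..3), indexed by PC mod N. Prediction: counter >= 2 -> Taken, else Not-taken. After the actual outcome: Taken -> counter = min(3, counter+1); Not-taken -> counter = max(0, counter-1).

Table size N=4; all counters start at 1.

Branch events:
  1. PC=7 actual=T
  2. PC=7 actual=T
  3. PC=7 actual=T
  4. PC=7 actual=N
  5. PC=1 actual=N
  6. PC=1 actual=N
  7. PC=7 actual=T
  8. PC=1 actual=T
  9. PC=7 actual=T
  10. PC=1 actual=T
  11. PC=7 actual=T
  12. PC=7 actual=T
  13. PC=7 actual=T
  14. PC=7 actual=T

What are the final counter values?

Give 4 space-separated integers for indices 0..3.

Ev 1: PC=7 idx=3 pred=N actual=T -> ctr[3]=2
Ev 2: PC=7 idx=3 pred=T actual=T -> ctr[3]=3
Ev 3: PC=7 idx=3 pred=T actual=T -> ctr[3]=3
Ev 4: PC=7 idx=3 pred=T actual=N -> ctr[3]=2
Ev 5: PC=1 idx=1 pred=N actual=N -> ctr[1]=0
Ev 6: PC=1 idx=1 pred=N actual=N -> ctr[1]=0
Ev 7: PC=7 idx=3 pred=T actual=T -> ctr[3]=3
Ev 8: PC=1 idx=1 pred=N actual=T -> ctr[1]=1
Ev 9: PC=7 idx=3 pred=T actual=T -> ctr[3]=3
Ev 10: PC=1 idx=1 pred=N actual=T -> ctr[1]=2
Ev 11: PC=7 idx=3 pred=T actual=T -> ctr[3]=3
Ev 12: PC=7 idx=3 pred=T actual=T -> ctr[3]=3
Ev 13: PC=7 idx=3 pred=T actual=T -> ctr[3]=3
Ev 14: PC=7 idx=3 pred=T actual=T -> ctr[3]=3

Answer: 1 2 1 3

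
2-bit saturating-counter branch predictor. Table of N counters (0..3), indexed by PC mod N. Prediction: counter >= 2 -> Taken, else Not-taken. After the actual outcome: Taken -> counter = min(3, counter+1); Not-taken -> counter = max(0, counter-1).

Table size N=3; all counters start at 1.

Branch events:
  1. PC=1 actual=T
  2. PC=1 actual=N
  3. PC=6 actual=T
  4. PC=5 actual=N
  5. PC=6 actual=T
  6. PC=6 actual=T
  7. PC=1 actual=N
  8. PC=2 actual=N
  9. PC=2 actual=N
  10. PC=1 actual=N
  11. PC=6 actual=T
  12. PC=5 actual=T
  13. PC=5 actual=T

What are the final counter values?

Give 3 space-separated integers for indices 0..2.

Answer: 3 0 2

Derivation:
Ev 1: PC=1 idx=1 pred=N actual=T -> ctr[1]=2
Ev 2: PC=1 idx=1 pred=T actual=N -> ctr[1]=1
Ev 3: PC=6 idx=0 pred=N actual=T -> ctr[0]=2
Ev 4: PC=5 idx=2 pred=N actual=N -> ctr[2]=0
Ev 5: PC=6 idx=0 pred=T actual=T -> ctr[0]=3
Ev 6: PC=6 idx=0 pred=T actual=T -> ctr[0]=3
Ev 7: PC=1 idx=1 pred=N actual=N -> ctr[1]=0
Ev 8: PC=2 idx=2 pred=N actual=N -> ctr[2]=0
Ev 9: PC=2 idx=2 pred=N actual=N -> ctr[2]=0
Ev 10: PC=1 idx=1 pred=N actual=N -> ctr[1]=0
Ev 11: PC=6 idx=0 pred=T actual=T -> ctr[0]=3
Ev 12: PC=5 idx=2 pred=N actual=T -> ctr[2]=1
Ev 13: PC=5 idx=2 pred=N actual=T -> ctr[2]=2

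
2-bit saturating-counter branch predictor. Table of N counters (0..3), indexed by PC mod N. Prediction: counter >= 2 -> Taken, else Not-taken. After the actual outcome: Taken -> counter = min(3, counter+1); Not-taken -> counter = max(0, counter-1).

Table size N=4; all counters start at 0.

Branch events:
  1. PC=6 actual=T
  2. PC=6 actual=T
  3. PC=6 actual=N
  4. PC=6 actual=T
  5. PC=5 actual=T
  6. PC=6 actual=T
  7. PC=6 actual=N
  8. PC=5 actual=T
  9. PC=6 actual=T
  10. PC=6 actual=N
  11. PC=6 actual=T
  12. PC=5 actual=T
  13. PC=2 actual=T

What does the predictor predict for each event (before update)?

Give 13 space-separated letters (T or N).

Ev 1: PC=6 idx=2 pred=N actual=T -> ctr[2]=1
Ev 2: PC=6 idx=2 pred=N actual=T -> ctr[2]=2
Ev 3: PC=6 idx=2 pred=T actual=N -> ctr[2]=1
Ev 4: PC=6 idx=2 pred=N actual=T -> ctr[2]=2
Ev 5: PC=5 idx=1 pred=N actual=T -> ctr[1]=1
Ev 6: PC=6 idx=2 pred=T actual=T -> ctr[2]=3
Ev 7: PC=6 idx=2 pred=T actual=N -> ctr[2]=2
Ev 8: PC=5 idx=1 pred=N actual=T -> ctr[1]=2
Ev 9: PC=6 idx=2 pred=T actual=T -> ctr[2]=3
Ev 10: PC=6 idx=2 pred=T actual=N -> ctr[2]=2
Ev 11: PC=6 idx=2 pred=T actual=T -> ctr[2]=3
Ev 12: PC=5 idx=1 pred=T actual=T -> ctr[1]=3
Ev 13: PC=2 idx=2 pred=T actual=T -> ctr[2]=3

Answer: N N T N N T T N T T T T T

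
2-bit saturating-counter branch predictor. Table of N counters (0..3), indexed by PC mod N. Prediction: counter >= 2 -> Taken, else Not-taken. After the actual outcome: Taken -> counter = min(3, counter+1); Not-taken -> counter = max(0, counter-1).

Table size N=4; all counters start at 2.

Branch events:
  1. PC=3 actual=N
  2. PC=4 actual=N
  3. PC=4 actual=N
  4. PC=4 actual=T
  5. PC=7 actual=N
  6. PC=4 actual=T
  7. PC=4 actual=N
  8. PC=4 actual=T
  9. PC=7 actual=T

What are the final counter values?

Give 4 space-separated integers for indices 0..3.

Answer: 2 2 2 1

Derivation:
Ev 1: PC=3 idx=3 pred=T actual=N -> ctr[3]=1
Ev 2: PC=4 idx=0 pred=T actual=N -> ctr[0]=1
Ev 3: PC=4 idx=0 pred=N actual=N -> ctr[0]=0
Ev 4: PC=4 idx=0 pred=N actual=T -> ctr[0]=1
Ev 5: PC=7 idx=3 pred=N actual=N -> ctr[3]=0
Ev 6: PC=4 idx=0 pred=N actual=T -> ctr[0]=2
Ev 7: PC=4 idx=0 pred=T actual=N -> ctr[0]=1
Ev 8: PC=4 idx=0 pred=N actual=T -> ctr[0]=2
Ev 9: PC=7 idx=3 pred=N actual=T -> ctr[3]=1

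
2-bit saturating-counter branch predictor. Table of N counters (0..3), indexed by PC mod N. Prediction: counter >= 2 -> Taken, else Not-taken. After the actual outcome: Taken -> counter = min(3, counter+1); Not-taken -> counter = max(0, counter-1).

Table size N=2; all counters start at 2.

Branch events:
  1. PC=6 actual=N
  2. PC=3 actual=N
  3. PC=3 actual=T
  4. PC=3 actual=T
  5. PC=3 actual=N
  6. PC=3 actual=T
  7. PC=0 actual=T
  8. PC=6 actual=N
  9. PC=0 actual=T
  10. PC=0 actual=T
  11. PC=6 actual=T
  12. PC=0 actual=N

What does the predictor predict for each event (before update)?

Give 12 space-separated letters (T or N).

Answer: T T N T T T N T N T T T

Derivation:
Ev 1: PC=6 idx=0 pred=T actual=N -> ctr[0]=1
Ev 2: PC=3 idx=1 pred=T actual=N -> ctr[1]=1
Ev 3: PC=3 idx=1 pred=N actual=T -> ctr[1]=2
Ev 4: PC=3 idx=1 pred=T actual=T -> ctr[1]=3
Ev 5: PC=3 idx=1 pred=T actual=N -> ctr[1]=2
Ev 6: PC=3 idx=1 pred=T actual=T -> ctr[1]=3
Ev 7: PC=0 idx=0 pred=N actual=T -> ctr[0]=2
Ev 8: PC=6 idx=0 pred=T actual=N -> ctr[0]=1
Ev 9: PC=0 idx=0 pred=N actual=T -> ctr[0]=2
Ev 10: PC=0 idx=0 pred=T actual=T -> ctr[0]=3
Ev 11: PC=6 idx=0 pred=T actual=T -> ctr[0]=3
Ev 12: PC=0 idx=0 pred=T actual=N -> ctr[0]=2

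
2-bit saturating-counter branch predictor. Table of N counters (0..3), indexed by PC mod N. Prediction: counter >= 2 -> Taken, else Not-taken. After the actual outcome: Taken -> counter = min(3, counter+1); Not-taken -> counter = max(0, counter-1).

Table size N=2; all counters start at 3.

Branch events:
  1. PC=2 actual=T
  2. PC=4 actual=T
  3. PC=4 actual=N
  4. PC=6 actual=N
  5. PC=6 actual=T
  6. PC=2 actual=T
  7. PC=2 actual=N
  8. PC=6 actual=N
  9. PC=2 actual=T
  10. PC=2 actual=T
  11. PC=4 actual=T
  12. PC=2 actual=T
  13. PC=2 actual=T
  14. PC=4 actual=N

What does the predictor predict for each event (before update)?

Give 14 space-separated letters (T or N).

Answer: T T T T N T T T N T T T T T

Derivation:
Ev 1: PC=2 idx=0 pred=T actual=T -> ctr[0]=3
Ev 2: PC=4 idx=0 pred=T actual=T -> ctr[0]=3
Ev 3: PC=4 idx=0 pred=T actual=N -> ctr[0]=2
Ev 4: PC=6 idx=0 pred=T actual=N -> ctr[0]=1
Ev 5: PC=6 idx=0 pred=N actual=T -> ctr[0]=2
Ev 6: PC=2 idx=0 pred=T actual=T -> ctr[0]=3
Ev 7: PC=2 idx=0 pred=T actual=N -> ctr[0]=2
Ev 8: PC=6 idx=0 pred=T actual=N -> ctr[0]=1
Ev 9: PC=2 idx=0 pred=N actual=T -> ctr[0]=2
Ev 10: PC=2 idx=0 pred=T actual=T -> ctr[0]=3
Ev 11: PC=4 idx=0 pred=T actual=T -> ctr[0]=3
Ev 12: PC=2 idx=0 pred=T actual=T -> ctr[0]=3
Ev 13: PC=2 idx=0 pred=T actual=T -> ctr[0]=3
Ev 14: PC=4 idx=0 pred=T actual=N -> ctr[0]=2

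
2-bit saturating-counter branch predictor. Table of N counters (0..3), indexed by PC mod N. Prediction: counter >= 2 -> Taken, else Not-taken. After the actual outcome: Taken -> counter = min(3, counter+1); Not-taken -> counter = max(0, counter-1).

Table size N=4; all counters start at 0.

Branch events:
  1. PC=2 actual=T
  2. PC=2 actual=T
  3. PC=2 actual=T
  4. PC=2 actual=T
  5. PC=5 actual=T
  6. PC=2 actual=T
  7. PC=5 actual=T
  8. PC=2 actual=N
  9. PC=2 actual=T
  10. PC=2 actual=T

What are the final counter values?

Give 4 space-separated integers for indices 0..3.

Answer: 0 2 3 0

Derivation:
Ev 1: PC=2 idx=2 pred=N actual=T -> ctr[2]=1
Ev 2: PC=2 idx=2 pred=N actual=T -> ctr[2]=2
Ev 3: PC=2 idx=2 pred=T actual=T -> ctr[2]=3
Ev 4: PC=2 idx=2 pred=T actual=T -> ctr[2]=3
Ev 5: PC=5 idx=1 pred=N actual=T -> ctr[1]=1
Ev 6: PC=2 idx=2 pred=T actual=T -> ctr[2]=3
Ev 7: PC=5 idx=1 pred=N actual=T -> ctr[1]=2
Ev 8: PC=2 idx=2 pred=T actual=N -> ctr[2]=2
Ev 9: PC=2 idx=2 pred=T actual=T -> ctr[2]=3
Ev 10: PC=2 idx=2 pred=T actual=T -> ctr[2]=3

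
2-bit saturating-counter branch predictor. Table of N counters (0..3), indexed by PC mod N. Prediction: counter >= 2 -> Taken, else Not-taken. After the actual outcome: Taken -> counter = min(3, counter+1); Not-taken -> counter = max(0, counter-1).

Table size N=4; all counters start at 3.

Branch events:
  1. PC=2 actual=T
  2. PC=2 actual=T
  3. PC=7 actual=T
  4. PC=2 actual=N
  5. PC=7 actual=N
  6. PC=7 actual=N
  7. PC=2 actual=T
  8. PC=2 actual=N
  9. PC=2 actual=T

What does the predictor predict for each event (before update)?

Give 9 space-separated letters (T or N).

Answer: T T T T T T T T T

Derivation:
Ev 1: PC=2 idx=2 pred=T actual=T -> ctr[2]=3
Ev 2: PC=2 idx=2 pred=T actual=T -> ctr[2]=3
Ev 3: PC=7 idx=3 pred=T actual=T -> ctr[3]=3
Ev 4: PC=2 idx=2 pred=T actual=N -> ctr[2]=2
Ev 5: PC=7 idx=3 pred=T actual=N -> ctr[3]=2
Ev 6: PC=7 idx=3 pred=T actual=N -> ctr[3]=1
Ev 7: PC=2 idx=2 pred=T actual=T -> ctr[2]=3
Ev 8: PC=2 idx=2 pred=T actual=N -> ctr[2]=2
Ev 9: PC=2 idx=2 pred=T actual=T -> ctr[2]=3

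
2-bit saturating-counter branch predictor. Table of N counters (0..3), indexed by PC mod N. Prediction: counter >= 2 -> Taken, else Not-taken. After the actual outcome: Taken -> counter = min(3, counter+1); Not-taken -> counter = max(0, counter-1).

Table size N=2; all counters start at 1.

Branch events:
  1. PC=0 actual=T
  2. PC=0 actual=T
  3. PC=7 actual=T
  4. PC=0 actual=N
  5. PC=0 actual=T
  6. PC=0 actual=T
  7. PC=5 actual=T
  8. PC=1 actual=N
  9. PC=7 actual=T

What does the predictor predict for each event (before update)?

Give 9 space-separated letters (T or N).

Ev 1: PC=0 idx=0 pred=N actual=T -> ctr[0]=2
Ev 2: PC=0 idx=0 pred=T actual=T -> ctr[0]=3
Ev 3: PC=7 idx=1 pred=N actual=T -> ctr[1]=2
Ev 4: PC=0 idx=0 pred=T actual=N -> ctr[0]=2
Ev 5: PC=0 idx=0 pred=T actual=T -> ctr[0]=3
Ev 6: PC=0 idx=0 pred=T actual=T -> ctr[0]=3
Ev 7: PC=5 idx=1 pred=T actual=T -> ctr[1]=3
Ev 8: PC=1 idx=1 pred=T actual=N -> ctr[1]=2
Ev 9: PC=7 idx=1 pred=T actual=T -> ctr[1]=3

Answer: N T N T T T T T T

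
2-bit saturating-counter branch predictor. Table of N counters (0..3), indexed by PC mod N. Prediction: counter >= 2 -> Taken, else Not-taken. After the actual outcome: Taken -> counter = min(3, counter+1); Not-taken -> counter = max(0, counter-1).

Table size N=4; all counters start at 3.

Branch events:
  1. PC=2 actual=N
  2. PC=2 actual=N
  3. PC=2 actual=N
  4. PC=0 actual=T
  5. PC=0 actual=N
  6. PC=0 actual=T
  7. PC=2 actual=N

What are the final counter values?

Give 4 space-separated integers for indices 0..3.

Answer: 3 3 0 3

Derivation:
Ev 1: PC=2 idx=2 pred=T actual=N -> ctr[2]=2
Ev 2: PC=2 idx=2 pred=T actual=N -> ctr[2]=1
Ev 3: PC=2 idx=2 pred=N actual=N -> ctr[2]=0
Ev 4: PC=0 idx=0 pred=T actual=T -> ctr[0]=3
Ev 5: PC=0 idx=0 pred=T actual=N -> ctr[0]=2
Ev 6: PC=0 idx=0 pred=T actual=T -> ctr[0]=3
Ev 7: PC=2 idx=2 pred=N actual=N -> ctr[2]=0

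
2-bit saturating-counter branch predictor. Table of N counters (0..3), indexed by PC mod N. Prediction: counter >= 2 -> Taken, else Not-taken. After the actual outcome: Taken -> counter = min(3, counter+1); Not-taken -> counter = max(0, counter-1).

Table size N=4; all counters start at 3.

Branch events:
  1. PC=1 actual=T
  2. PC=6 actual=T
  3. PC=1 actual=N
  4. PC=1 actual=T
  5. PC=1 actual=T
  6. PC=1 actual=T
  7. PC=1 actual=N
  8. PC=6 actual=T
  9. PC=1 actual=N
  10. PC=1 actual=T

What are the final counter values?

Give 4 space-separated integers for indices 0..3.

Answer: 3 2 3 3

Derivation:
Ev 1: PC=1 idx=1 pred=T actual=T -> ctr[1]=3
Ev 2: PC=6 idx=2 pred=T actual=T -> ctr[2]=3
Ev 3: PC=1 idx=1 pred=T actual=N -> ctr[1]=2
Ev 4: PC=1 idx=1 pred=T actual=T -> ctr[1]=3
Ev 5: PC=1 idx=1 pred=T actual=T -> ctr[1]=3
Ev 6: PC=1 idx=1 pred=T actual=T -> ctr[1]=3
Ev 7: PC=1 idx=1 pred=T actual=N -> ctr[1]=2
Ev 8: PC=6 idx=2 pred=T actual=T -> ctr[2]=3
Ev 9: PC=1 idx=1 pred=T actual=N -> ctr[1]=1
Ev 10: PC=1 idx=1 pred=N actual=T -> ctr[1]=2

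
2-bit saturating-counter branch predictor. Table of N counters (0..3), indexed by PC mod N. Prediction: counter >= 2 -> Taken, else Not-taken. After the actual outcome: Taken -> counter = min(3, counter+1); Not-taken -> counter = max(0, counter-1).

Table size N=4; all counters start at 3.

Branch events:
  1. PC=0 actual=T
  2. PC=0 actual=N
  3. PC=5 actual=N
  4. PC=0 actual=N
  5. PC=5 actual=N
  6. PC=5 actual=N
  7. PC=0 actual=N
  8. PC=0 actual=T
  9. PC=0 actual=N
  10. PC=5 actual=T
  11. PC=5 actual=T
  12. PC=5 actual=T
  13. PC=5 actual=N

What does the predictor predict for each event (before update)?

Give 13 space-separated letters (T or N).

Answer: T T T T T N N N N N N T T

Derivation:
Ev 1: PC=0 idx=0 pred=T actual=T -> ctr[0]=3
Ev 2: PC=0 idx=0 pred=T actual=N -> ctr[0]=2
Ev 3: PC=5 idx=1 pred=T actual=N -> ctr[1]=2
Ev 4: PC=0 idx=0 pred=T actual=N -> ctr[0]=1
Ev 5: PC=5 idx=1 pred=T actual=N -> ctr[1]=1
Ev 6: PC=5 idx=1 pred=N actual=N -> ctr[1]=0
Ev 7: PC=0 idx=0 pred=N actual=N -> ctr[0]=0
Ev 8: PC=0 idx=0 pred=N actual=T -> ctr[0]=1
Ev 9: PC=0 idx=0 pred=N actual=N -> ctr[0]=0
Ev 10: PC=5 idx=1 pred=N actual=T -> ctr[1]=1
Ev 11: PC=5 idx=1 pred=N actual=T -> ctr[1]=2
Ev 12: PC=5 idx=1 pred=T actual=T -> ctr[1]=3
Ev 13: PC=5 idx=1 pred=T actual=N -> ctr[1]=2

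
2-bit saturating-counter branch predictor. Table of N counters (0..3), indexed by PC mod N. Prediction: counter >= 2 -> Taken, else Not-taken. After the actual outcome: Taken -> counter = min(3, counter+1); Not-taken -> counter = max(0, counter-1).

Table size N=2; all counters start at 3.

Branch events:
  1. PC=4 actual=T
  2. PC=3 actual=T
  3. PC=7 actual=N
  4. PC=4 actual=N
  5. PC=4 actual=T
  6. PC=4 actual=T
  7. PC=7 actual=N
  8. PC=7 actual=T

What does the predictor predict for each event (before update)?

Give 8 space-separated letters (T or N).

Ev 1: PC=4 idx=0 pred=T actual=T -> ctr[0]=3
Ev 2: PC=3 idx=1 pred=T actual=T -> ctr[1]=3
Ev 3: PC=7 idx=1 pred=T actual=N -> ctr[1]=2
Ev 4: PC=4 idx=0 pred=T actual=N -> ctr[0]=2
Ev 5: PC=4 idx=0 pred=T actual=T -> ctr[0]=3
Ev 6: PC=4 idx=0 pred=T actual=T -> ctr[0]=3
Ev 7: PC=7 idx=1 pred=T actual=N -> ctr[1]=1
Ev 8: PC=7 idx=1 pred=N actual=T -> ctr[1]=2

Answer: T T T T T T T N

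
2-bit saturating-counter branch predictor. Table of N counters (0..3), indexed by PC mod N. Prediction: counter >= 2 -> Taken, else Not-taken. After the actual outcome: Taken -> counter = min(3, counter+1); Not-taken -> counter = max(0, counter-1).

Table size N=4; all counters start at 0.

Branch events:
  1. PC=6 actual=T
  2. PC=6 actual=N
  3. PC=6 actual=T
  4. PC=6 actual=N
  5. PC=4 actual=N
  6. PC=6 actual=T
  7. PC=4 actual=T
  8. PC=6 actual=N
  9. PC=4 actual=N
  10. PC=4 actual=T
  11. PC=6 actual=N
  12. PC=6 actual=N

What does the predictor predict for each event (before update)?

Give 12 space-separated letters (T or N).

Ev 1: PC=6 idx=2 pred=N actual=T -> ctr[2]=1
Ev 2: PC=6 idx=2 pred=N actual=N -> ctr[2]=0
Ev 3: PC=6 idx=2 pred=N actual=T -> ctr[2]=1
Ev 4: PC=6 idx=2 pred=N actual=N -> ctr[2]=0
Ev 5: PC=4 idx=0 pred=N actual=N -> ctr[0]=0
Ev 6: PC=6 idx=2 pred=N actual=T -> ctr[2]=1
Ev 7: PC=4 idx=0 pred=N actual=T -> ctr[0]=1
Ev 8: PC=6 idx=2 pred=N actual=N -> ctr[2]=0
Ev 9: PC=4 idx=0 pred=N actual=N -> ctr[0]=0
Ev 10: PC=4 idx=0 pred=N actual=T -> ctr[0]=1
Ev 11: PC=6 idx=2 pred=N actual=N -> ctr[2]=0
Ev 12: PC=6 idx=2 pred=N actual=N -> ctr[2]=0

Answer: N N N N N N N N N N N N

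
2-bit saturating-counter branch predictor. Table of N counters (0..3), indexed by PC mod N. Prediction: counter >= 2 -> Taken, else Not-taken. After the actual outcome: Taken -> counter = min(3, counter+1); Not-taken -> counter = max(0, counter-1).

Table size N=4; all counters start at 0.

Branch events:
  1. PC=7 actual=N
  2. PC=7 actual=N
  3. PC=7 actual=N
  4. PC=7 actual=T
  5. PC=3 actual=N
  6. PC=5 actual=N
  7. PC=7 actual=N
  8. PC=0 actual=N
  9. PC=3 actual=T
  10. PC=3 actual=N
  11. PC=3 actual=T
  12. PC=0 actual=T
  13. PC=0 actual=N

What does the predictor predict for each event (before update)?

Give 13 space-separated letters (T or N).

Answer: N N N N N N N N N N N N N

Derivation:
Ev 1: PC=7 idx=3 pred=N actual=N -> ctr[3]=0
Ev 2: PC=7 idx=3 pred=N actual=N -> ctr[3]=0
Ev 3: PC=7 idx=3 pred=N actual=N -> ctr[3]=0
Ev 4: PC=7 idx=3 pred=N actual=T -> ctr[3]=1
Ev 5: PC=3 idx=3 pred=N actual=N -> ctr[3]=0
Ev 6: PC=5 idx=1 pred=N actual=N -> ctr[1]=0
Ev 7: PC=7 idx=3 pred=N actual=N -> ctr[3]=0
Ev 8: PC=0 idx=0 pred=N actual=N -> ctr[0]=0
Ev 9: PC=3 idx=3 pred=N actual=T -> ctr[3]=1
Ev 10: PC=3 idx=3 pred=N actual=N -> ctr[3]=0
Ev 11: PC=3 idx=3 pred=N actual=T -> ctr[3]=1
Ev 12: PC=0 idx=0 pred=N actual=T -> ctr[0]=1
Ev 13: PC=0 idx=0 pred=N actual=N -> ctr[0]=0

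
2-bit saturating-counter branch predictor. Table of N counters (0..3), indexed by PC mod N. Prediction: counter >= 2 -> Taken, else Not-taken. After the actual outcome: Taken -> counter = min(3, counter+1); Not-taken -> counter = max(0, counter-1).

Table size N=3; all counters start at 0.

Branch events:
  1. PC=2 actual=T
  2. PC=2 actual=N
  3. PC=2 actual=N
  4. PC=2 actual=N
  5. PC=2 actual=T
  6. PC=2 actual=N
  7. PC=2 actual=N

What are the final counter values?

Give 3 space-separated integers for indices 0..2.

Answer: 0 0 0

Derivation:
Ev 1: PC=2 idx=2 pred=N actual=T -> ctr[2]=1
Ev 2: PC=2 idx=2 pred=N actual=N -> ctr[2]=0
Ev 3: PC=2 idx=2 pred=N actual=N -> ctr[2]=0
Ev 4: PC=2 idx=2 pred=N actual=N -> ctr[2]=0
Ev 5: PC=2 idx=2 pred=N actual=T -> ctr[2]=1
Ev 6: PC=2 idx=2 pred=N actual=N -> ctr[2]=0
Ev 7: PC=2 idx=2 pred=N actual=N -> ctr[2]=0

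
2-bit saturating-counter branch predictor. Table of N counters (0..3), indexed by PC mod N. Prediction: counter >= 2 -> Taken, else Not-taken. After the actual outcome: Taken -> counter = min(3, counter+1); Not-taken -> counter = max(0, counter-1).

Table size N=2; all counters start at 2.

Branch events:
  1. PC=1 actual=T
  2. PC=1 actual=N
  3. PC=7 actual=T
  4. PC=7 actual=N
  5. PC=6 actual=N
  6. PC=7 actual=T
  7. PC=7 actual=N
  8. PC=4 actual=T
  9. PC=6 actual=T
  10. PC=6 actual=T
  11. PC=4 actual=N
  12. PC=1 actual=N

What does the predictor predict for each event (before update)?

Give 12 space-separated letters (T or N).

Answer: T T T T T T T N T T T T

Derivation:
Ev 1: PC=1 idx=1 pred=T actual=T -> ctr[1]=3
Ev 2: PC=1 idx=1 pred=T actual=N -> ctr[1]=2
Ev 3: PC=7 idx=1 pred=T actual=T -> ctr[1]=3
Ev 4: PC=7 idx=1 pred=T actual=N -> ctr[1]=2
Ev 5: PC=6 idx=0 pred=T actual=N -> ctr[0]=1
Ev 6: PC=7 idx=1 pred=T actual=T -> ctr[1]=3
Ev 7: PC=7 idx=1 pred=T actual=N -> ctr[1]=2
Ev 8: PC=4 idx=0 pred=N actual=T -> ctr[0]=2
Ev 9: PC=6 idx=0 pred=T actual=T -> ctr[0]=3
Ev 10: PC=6 idx=0 pred=T actual=T -> ctr[0]=3
Ev 11: PC=4 idx=0 pred=T actual=N -> ctr[0]=2
Ev 12: PC=1 idx=1 pred=T actual=N -> ctr[1]=1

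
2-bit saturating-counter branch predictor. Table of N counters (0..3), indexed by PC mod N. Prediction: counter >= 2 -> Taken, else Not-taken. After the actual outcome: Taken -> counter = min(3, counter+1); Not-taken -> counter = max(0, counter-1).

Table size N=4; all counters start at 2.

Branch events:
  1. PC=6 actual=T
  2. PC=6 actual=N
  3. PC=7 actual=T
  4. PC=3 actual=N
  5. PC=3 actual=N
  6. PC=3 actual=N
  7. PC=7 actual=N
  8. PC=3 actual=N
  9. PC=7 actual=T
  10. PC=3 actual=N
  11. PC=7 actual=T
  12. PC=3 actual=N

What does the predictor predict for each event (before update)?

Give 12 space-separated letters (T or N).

Answer: T T T T T N N N N N N N

Derivation:
Ev 1: PC=6 idx=2 pred=T actual=T -> ctr[2]=3
Ev 2: PC=6 idx=2 pred=T actual=N -> ctr[2]=2
Ev 3: PC=7 idx=3 pred=T actual=T -> ctr[3]=3
Ev 4: PC=3 idx=3 pred=T actual=N -> ctr[3]=2
Ev 5: PC=3 idx=3 pred=T actual=N -> ctr[3]=1
Ev 6: PC=3 idx=3 pred=N actual=N -> ctr[3]=0
Ev 7: PC=7 idx=3 pred=N actual=N -> ctr[3]=0
Ev 8: PC=3 idx=3 pred=N actual=N -> ctr[3]=0
Ev 9: PC=7 idx=3 pred=N actual=T -> ctr[3]=1
Ev 10: PC=3 idx=3 pred=N actual=N -> ctr[3]=0
Ev 11: PC=7 idx=3 pred=N actual=T -> ctr[3]=1
Ev 12: PC=3 idx=3 pred=N actual=N -> ctr[3]=0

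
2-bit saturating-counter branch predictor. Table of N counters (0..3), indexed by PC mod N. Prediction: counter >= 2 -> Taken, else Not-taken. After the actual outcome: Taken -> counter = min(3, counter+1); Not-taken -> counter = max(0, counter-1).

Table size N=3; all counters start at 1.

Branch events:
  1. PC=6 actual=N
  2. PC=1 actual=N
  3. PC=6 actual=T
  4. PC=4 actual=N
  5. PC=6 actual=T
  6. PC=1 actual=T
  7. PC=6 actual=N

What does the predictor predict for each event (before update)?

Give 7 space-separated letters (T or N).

Ev 1: PC=6 idx=0 pred=N actual=N -> ctr[0]=0
Ev 2: PC=1 idx=1 pred=N actual=N -> ctr[1]=0
Ev 3: PC=6 idx=0 pred=N actual=T -> ctr[0]=1
Ev 4: PC=4 idx=1 pred=N actual=N -> ctr[1]=0
Ev 5: PC=6 idx=0 pred=N actual=T -> ctr[0]=2
Ev 6: PC=1 idx=1 pred=N actual=T -> ctr[1]=1
Ev 7: PC=6 idx=0 pred=T actual=N -> ctr[0]=1

Answer: N N N N N N T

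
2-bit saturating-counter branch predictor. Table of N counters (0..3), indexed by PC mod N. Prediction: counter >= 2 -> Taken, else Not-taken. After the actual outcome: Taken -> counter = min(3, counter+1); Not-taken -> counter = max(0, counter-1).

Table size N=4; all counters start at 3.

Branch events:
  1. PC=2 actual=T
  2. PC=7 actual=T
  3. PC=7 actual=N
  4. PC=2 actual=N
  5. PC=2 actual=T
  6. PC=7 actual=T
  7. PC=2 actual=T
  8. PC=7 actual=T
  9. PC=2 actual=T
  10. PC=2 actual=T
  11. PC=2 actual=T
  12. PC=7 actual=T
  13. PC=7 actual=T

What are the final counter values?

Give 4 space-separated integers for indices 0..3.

Ev 1: PC=2 idx=2 pred=T actual=T -> ctr[2]=3
Ev 2: PC=7 idx=3 pred=T actual=T -> ctr[3]=3
Ev 3: PC=7 idx=3 pred=T actual=N -> ctr[3]=2
Ev 4: PC=2 idx=2 pred=T actual=N -> ctr[2]=2
Ev 5: PC=2 idx=2 pred=T actual=T -> ctr[2]=3
Ev 6: PC=7 idx=3 pred=T actual=T -> ctr[3]=3
Ev 7: PC=2 idx=2 pred=T actual=T -> ctr[2]=3
Ev 8: PC=7 idx=3 pred=T actual=T -> ctr[3]=3
Ev 9: PC=2 idx=2 pred=T actual=T -> ctr[2]=3
Ev 10: PC=2 idx=2 pred=T actual=T -> ctr[2]=3
Ev 11: PC=2 idx=2 pred=T actual=T -> ctr[2]=3
Ev 12: PC=7 idx=3 pred=T actual=T -> ctr[3]=3
Ev 13: PC=7 idx=3 pred=T actual=T -> ctr[3]=3

Answer: 3 3 3 3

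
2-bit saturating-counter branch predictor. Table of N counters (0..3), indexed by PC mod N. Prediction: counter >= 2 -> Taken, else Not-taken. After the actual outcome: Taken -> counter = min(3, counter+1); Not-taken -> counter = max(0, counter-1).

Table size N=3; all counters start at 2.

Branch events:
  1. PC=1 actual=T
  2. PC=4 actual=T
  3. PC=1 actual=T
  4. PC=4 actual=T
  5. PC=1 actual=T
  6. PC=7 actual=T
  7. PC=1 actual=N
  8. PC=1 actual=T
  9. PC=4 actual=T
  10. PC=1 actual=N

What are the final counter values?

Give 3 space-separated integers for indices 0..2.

Ev 1: PC=1 idx=1 pred=T actual=T -> ctr[1]=3
Ev 2: PC=4 idx=1 pred=T actual=T -> ctr[1]=3
Ev 3: PC=1 idx=1 pred=T actual=T -> ctr[1]=3
Ev 4: PC=4 idx=1 pred=T actual=T -> ctr[1]=3
Ev 5: PC=1 idx=1 pred=T actual=T -> ctr[1]=3
Ev 6: PC=7 idx=1 pred=T actual=T -> ctr[1]=3
Ev 7: PC=1 idx=1 pred=T actual=N -> ctr[1]=2
Ev 8: PC=1 idx=1 pred=T actual=T -> ctr[1]=3
Ev 9: PC=4 idx=1 pred=T actual=T -> ctr[1]=3
Ev 10: PC=1 idx=1 pred=T actual=N -> ctr[1]=2

Answer: 2 2 2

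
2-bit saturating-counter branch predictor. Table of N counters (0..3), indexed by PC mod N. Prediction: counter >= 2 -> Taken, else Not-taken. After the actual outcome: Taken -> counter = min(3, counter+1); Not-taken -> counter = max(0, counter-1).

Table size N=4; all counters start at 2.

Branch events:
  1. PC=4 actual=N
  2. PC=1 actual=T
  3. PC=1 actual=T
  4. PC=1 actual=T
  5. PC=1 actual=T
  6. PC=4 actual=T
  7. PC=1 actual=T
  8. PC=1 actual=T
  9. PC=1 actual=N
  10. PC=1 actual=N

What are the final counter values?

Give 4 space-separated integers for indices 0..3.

Ev 1: PC=4 idx=0 pred=T actual=N -> ctr[0]=1
Ev 2: PC=1 idx=1 pred=T actual=T -> ctr[1]=3
Ev 3: PC=1 idx=1 pred=T actual=T -> ctr[1]=3
Ev 4: PC=1 idx=1 pred=T actual=T -> ctr[1]=3
Ev 5: PC=1 idx=1 pred=T actual=T -> ctr[1]=3
Ev 6: PC=4 idx=0 pred=N actual=T -> ctr[0]=2
Ev 7: PC=1 idx=1 pred=T actual=T -> ctr[1]=3
Ev 8: PC=1 idx=1 pred=T actual=T -> ctr[1]=3
Ev 9: PC=1 idx=1 pred=T actual=N -> ctr[1]=2
Ev 10: PC=1 idx=1 pred=T actual=N -> ctr[1]=1

Answer: 2 1 2 2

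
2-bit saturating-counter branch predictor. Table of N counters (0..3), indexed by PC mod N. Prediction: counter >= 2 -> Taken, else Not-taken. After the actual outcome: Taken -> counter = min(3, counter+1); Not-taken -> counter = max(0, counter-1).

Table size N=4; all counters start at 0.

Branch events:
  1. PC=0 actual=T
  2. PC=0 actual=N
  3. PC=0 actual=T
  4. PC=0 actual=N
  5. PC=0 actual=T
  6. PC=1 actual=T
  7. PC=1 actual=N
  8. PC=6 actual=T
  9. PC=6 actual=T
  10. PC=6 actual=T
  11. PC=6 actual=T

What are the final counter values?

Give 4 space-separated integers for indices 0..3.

Answer: 1 0 3 0

Derivation:
Ev 1: PC=0 idx=0 pred=N actual=T -> ctr[0]=1
Ev 2: PC=0 idx=0 pred=N actual=N -> ctr[0]=0
Ev 3: PC=0 idx=0 pred=N actual=T -> ctr[0]=1
Ev 4: PC=0 idx=0 pred=N actual=N -> ctr[0]=0
Ev 5: PC=0 idx=0 pred=N actual=T -> ctr[0]=1
Ev 6: PC=1 idx=1 pred=N actual=T -> ctr[1]=1
Ev 7: PC=1 idx=1 pred=N actual=N -> ctr[1]=0
Ev 8: PC=6 idx=2 pred=N actual=T -> ctr[2]=1
Ev 9: PC=6 idx=2 pred=N actual=T -> ctr[2]=2
Ev 10: PC=6 idx=2 pred=T actual=T -> ctr[2]=3
Ev 11: PC=6 idx=2 pred=T actual=T -> ctr[2]=3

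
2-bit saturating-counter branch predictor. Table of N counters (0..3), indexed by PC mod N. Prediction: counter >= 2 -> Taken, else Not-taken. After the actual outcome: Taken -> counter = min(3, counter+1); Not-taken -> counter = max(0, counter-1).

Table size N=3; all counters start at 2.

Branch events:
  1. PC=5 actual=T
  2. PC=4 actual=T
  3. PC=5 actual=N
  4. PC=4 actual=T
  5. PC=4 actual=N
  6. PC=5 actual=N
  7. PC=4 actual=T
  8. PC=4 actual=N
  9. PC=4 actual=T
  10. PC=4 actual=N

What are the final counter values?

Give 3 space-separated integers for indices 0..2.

Ev 1: PC=5 idx=2 pred=T actual=T -> ctr[2]=3
Ev 2: PC=4 idx=1 pred=T actual=T -> ctr[1]=3
Ev 3: PC=5 idx=2 pred=T actual=N -> ctr[2]=2
Ev 4: PC=4 idx=1 pred=T actual=T -> ctr[1]=3
Ev 5: PC=4 idx=1 pred=T actual=N -> ctr[1]=2
Ev 6: PC=5 idx=2 pred=T actual=N -> ctr[2]=1
Ev 7: PC=4 idx=1 pred=T actual=T -> ctr[1]=3
Ev 8: PC=4 idx=1 pred=T actual=N -> ctr[1]=2
Ev 9: PC=4 idx=1 pred=T actual=T -> ctr[1]=3
Ev 10: PC=4 idx=1 pred=T actual=N -> ctr[1]=2

Answer: 2 2 1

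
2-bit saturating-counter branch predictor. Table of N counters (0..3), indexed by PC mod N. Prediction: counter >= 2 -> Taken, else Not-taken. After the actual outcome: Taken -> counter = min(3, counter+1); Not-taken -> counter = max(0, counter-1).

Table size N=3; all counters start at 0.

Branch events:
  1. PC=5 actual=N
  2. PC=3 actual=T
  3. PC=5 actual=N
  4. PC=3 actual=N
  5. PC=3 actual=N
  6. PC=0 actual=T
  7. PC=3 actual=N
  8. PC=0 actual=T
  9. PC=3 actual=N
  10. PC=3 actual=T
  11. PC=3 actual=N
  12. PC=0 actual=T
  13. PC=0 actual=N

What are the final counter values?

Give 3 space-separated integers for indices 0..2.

Answer: 0 0 0

Derivation:
Ev 1: PC=5 idx=2 pred=N actual=N -> ctr[2]=0
Ev 2: PC=3 idx=0 pred=N actual=T -> ctr[0]=1
Ev 3: PC=5 idx=2 pred=N actual=N -> ctr[2]=0
Ev 4: PC=3 idx=0 pred=N actual=N -> ctr[0]=0
Ev 5: PC=3 idx=0 pred=N actual=N -> ctr[0]=0
Ev 6: PC=0 idx=0 pred=N actual=T -> ctr[0]=1
Ev 7: PC=3 idx=0 pred=N actual=N -> ctr[0]=0
Ev 8: PC=0 idx=0 pred=N actual=T -> ctr[0]=1
Ev 9: PC=3 idx=0 pred=N actual=N -> ctr[0]=0
Ev 10: PC=3 idx=0 pred=N actual=T -> ctr[0]=1
Ev 11: PC=3 idx=0 pred=N actual=N -> ctr[0]=0
Ev 12: PC=0 idx=0 pred=N actual=T -> ctr[0]=1
Ev 13: PC=0 idx=0 pred=N actual=N -> ctr[0]=0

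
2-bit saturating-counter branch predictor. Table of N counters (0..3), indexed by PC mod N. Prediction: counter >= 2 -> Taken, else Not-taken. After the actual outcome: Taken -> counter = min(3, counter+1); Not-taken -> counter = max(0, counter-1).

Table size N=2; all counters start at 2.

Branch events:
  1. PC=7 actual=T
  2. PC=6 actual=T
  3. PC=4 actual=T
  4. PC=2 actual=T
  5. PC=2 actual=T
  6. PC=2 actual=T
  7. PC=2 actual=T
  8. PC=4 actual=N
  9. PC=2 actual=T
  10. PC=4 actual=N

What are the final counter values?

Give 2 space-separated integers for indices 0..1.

Answer: 2 3

Derivation:
Ev 1: PC=7 idx=1 pred=T actual=T -> ctr[1]=3
Ev 2: PC=6 idx=0 pred=T actual=T -> ctr[0]=3
Ev 3: PC=4 idx=0 pred=T actual=T -> ctr[0]=3
Ev 4: PC=2 idx=0 pred=T actual=T -> ctr[0]=3
Ev 5: PC=2 idx=0 pred=T actual=T -> ctr[0]=3
Ev 6: PC=2 idx=0 pred=T actual=T -> ctr[0]=3
Ev 7: PC=2 idx=0 pred=T actual=T -> ctr[0]=3
Ev 8: PC=4 idx=0 pred=T actual=N -> ctr[0]=2
Ev 9: PC=2 idx=0 pred=T actual=T -> ctr[0]=3
Ev 10: PC=4 idx=0 pred=T actual=N -> ctr[0]=2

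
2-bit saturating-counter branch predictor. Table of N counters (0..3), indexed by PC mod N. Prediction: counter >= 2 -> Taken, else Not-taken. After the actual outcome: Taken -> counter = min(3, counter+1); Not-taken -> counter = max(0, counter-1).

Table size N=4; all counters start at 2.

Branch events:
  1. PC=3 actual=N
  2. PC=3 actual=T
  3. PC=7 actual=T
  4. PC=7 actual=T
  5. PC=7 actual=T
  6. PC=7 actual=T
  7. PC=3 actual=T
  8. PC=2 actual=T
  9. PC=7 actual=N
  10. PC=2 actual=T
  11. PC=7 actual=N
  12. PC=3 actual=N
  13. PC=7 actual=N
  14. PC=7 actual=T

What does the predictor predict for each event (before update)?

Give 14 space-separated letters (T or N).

Ev 1: PC=3 idx=3 pred=T actual=N -> ctr[3]=1
Ev 2: PC=3 idx=3 pred=N actual=T -> ctr[3]=2
Ev 3: PC=7 idx=3 pred=T actual=T -> ctr[3]=3
Ev 4: PC=7 idx=3 pred=T actual=T -> ctr[3]=3
Ev 5: PC=7 idx=3 pred=T actual=T -> ctr[3]=3
Ev 6: PC=7 idx=3 pred=T actual=T -> ctr[3]=3
Ev 7: PC=3 idx=3 pred=T actual=T -> ctr[3]=3
Ev 8: PC=2 idx=2 pred=T actual=T -> ctr[2]=3
Ev 9: PC=7 idx=3 pred=T actual=N -> ctr[3]=2
Ev 10: PC=2 idx=2 pred=T actual=T -> ctr[2]=3
Ev 11: PC=7 idx=3 pred=T actual=N -> ctr[3]=1
Ev 12: PC=3 idx=3 pred=N actual=N -> ctr[3]=0
Ev 13: PC=7 idx=3 pred=N actual=N -> ctr[3]=0
Ev 14: PC=7 idx=3 pred=N actual=T -> ctr[3]=1

Answer: T N T T T T T T T T T N N N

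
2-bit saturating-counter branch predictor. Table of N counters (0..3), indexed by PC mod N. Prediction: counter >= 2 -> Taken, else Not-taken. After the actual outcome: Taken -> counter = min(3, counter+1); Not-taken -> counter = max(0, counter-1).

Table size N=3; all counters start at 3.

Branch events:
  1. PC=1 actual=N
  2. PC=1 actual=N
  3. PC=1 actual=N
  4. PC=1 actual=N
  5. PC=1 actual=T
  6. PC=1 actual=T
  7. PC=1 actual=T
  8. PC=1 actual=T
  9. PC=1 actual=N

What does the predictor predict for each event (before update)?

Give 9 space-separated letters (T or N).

Answer: T T N N N N T T T

Derivation:
Ev 1: PC=1 idx=1 pred=T actual=N -> ctr[1]=2
Ev 2: PC=1 idx=1 pred=T actual=N -> ctr[1]=1
Ev 3: PC=1 idx=1 pred=N actual=N -> ctr[1]=0
Ev 4: PC=1 idx=1 pred=N actual=N -> ctr[1]=0
Ev 5: PC=1 idx=1 pred=N actual=T -> ctr[1]=1
Ev 6: PC=1 idx=1 pred=N actual=T -> ctr[1]=2
Ev 7: PC=1 idx=1 pred=T actual=T -> ctr[1]=3
Ev 8: PC=1 idx=1 pred=T actual=T -> ctr[1]=3
Ev 9: PC=1 idx=1 pred=T actual=N -> ctr[1]=2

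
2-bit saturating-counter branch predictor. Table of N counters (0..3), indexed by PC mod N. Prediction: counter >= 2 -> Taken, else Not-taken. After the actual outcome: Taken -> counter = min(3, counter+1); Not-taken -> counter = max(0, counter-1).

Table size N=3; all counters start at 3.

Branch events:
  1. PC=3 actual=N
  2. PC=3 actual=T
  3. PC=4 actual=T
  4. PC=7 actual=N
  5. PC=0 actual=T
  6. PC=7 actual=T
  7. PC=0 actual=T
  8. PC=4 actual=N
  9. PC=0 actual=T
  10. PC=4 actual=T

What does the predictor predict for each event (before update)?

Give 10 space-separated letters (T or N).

Answer: T T T T T T T T T T

Derivation:
Ev 1: PC=3 idx=0 pred=T actual=N -> ctr[0]=2
Ev 2: PC=3 idx=0 pred=T actual=T -> ctr[0]=3
Ev 3: PC=4 idx=1 pred=T actual=T -> ctr[1]=3
Ev 4: PC=7 idx=1 pred=T actual=N -> ctr[1]=2
Ev 5: PC=0 idx=0 pred=T actual=T -> ctr[0]=3
Ev 6: PC=7 idx=1 pred=T actual=T -> ctr[1]=3
Ev 7: PC=0 idx=0 pred=T actual=T -> ctr[0]=3
Ev 8: PC=4 idx=1 pred=T actual=N -> ctr[1]=2
Ev 9: PC=0 idx=0 pred=T actual=T -> ctr[0]=3
Ev 10: PC=4 idx=1 pred=T actual=T -> ctr[1]=3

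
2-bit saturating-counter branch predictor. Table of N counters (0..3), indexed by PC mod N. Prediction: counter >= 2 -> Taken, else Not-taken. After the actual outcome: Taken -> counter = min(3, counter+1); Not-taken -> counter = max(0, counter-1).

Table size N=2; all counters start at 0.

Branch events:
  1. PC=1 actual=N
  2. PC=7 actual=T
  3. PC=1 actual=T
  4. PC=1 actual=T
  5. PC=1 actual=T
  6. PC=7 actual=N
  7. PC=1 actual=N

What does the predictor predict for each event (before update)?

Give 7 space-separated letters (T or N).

Answer: N N N T T T T

Derivation:
Ev 1: PC=1 idx=1 pred=N actual=N -> ctr[1]=0
Ev 2: PC=7 idx=1 pred=N actual=T -> ctr[1]=1
Ev 3: PC=1 idx=1 pred=N actual=T -> ctr[1]=2
Ev 4: PC=1 idx=1 pred=T actual=T -> ctr[1]=3
Ev 5: PC=1 idx=1 pred=T actual=T -> ctr[1]=3
Ev 6: PC=7 idx=1 pred=T actual=N -> ctr[1]=2
Ev 7: PC=1 idx=1 pred=T actual=N -> ctr[1]=1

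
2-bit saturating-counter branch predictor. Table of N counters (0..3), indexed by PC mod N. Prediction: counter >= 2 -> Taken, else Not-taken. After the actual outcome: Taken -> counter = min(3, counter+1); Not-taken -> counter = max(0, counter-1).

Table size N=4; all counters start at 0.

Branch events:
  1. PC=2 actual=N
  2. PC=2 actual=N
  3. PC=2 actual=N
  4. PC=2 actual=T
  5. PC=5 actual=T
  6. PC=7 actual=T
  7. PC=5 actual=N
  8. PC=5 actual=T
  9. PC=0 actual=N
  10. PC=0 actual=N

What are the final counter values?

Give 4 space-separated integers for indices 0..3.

Answer: 0 1 1 1

Derivation:
Ev 1: PC=2 idx=2 pred=N actual=N -> ctr[2]=0
Ev 2: PC=2 idx=2 pred=N actual=N -> ctr[2]=0
Ev 3: PC=2 idx=2 pred=N actual=N -> ctr[2]=0
Ev 4: PC=2 idx=2 pred=N actual=T -> ctr[2]=1
Ev 5: PC=5 idx=1 pred=N actual=T -> ctr[1]=1
Ev 6: PC=7 idx=3 pred=N actual=T -> ctr[3]=1
Ev 7: PC=5 idx=1 pred=N actual=N -> ctr[1]=0
Ev 8: PC=5 idx=1 pred=N actual=T -> ctr[1]=1
Ev 9: PC=0 idx=0 pred=N actual=N -> ctr[0]=0
Ev 10: PC=0 idx=0 pred=N actual=N -> ctr[0]=0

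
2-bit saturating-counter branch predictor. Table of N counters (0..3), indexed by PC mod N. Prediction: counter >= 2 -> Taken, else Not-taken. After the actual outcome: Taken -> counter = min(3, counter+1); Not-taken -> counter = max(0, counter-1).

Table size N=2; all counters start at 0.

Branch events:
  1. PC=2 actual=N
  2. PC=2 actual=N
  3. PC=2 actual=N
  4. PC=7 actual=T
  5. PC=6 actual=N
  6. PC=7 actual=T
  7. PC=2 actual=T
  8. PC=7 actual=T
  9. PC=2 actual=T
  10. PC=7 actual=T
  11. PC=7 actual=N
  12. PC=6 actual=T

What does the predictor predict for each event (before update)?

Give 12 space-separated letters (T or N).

Ev 1: PC=2 idx=0 pred=N actual=N -> ctr[0]=0
Ev 2: PC=2 idx=0 pred=N actual=N -> ctr[0]=0
Ev 3: PC=2 idx=0 pred=N actual=N -> ctr[0]=0
Ev 4: PC=7 idx=1 pred=N actual=T -> ctr[1]=1
Ev 5: PC=6 idx=0 pred=N actual=N -> ctr[0]=0
Ev 6: PC=7 idx=1 pred=N actual=T -> ctr[1]=2
Ev 7: PC=2 idx=0 pred=N actual=T -> ctr[0]=1
Ev 8: PC=7 idx=1 pred=T actual=T -> ctr[1]=3
Ev 9: PC=2 idx=0 pred=N actual=T -> ctr[0]=2
Ev 10: PC=7 idx=1 pred=T actual=T -> ctr[1]=3
Ev 11: PC=7 idx=1 pred=T actual=N -> ctr[1]=2
Ev 12: PC=6 idx=0 pred=T actual=T -> ctr[0]=3

Answer: N N N N N N N T N T T T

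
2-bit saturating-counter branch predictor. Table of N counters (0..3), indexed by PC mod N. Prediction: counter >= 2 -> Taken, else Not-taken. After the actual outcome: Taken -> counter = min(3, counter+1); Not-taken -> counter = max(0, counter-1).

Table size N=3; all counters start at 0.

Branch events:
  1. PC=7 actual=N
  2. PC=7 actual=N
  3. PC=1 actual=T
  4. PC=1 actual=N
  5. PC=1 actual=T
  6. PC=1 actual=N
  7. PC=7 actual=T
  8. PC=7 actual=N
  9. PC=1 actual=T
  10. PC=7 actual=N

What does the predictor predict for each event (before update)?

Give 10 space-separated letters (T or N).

Answer: N N N N N N N N N N

Derivation:
Ev 1: PC=7 idx=1 pred=N actual=N -> ctr[1]=0
Ev 2: PC=7 idx=1 pred=N actual=N -> ctr[1]=0
Ev 3: PC=1 idx=1 pred=N actual=T -> ctr[1]=1
Ev 4: PC=1 idx=1 pred=N actual=N -> ctr[1]=0
Ev 5: PC=1 idx=1 pred=N actual=T -> ctr[1]=1
Ev 6: PC=1 idx=1 pred=N actual=N -> ctr[1]=0
Ev 7: PC=7 idx=1 pred=N actual=T -> ctr[1]=1
Ev 8: PC=7 idx=1 pred=N actual=N -> ctr[1]=0
Ev 9: PC=1 idx=1 pred=N actual=T -> ctr[1]=1
Ev 10: PC=7 idx=1 pred=N actual=N -> ctr[1]=0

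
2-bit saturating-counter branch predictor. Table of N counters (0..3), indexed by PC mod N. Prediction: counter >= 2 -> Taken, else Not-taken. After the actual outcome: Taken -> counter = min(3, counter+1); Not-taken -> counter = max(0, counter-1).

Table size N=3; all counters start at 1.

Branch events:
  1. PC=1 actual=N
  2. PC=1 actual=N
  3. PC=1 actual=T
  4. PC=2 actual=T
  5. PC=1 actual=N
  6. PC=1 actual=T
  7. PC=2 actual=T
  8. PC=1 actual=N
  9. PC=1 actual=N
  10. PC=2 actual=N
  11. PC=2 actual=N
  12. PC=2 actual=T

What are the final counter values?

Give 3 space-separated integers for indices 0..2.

Answer: 1 0 2

Derivation:
Ev 1: PC=1 idx=1 pred=N actual=N -> ctr[1]=0
Ev 2: PC=1 idx=1 pred=N actual=N -> ctr[1]=0
Ev 3: PC=1 idx=1 pred=N actual=T -> ctr[1]=1
Ev 4: PC=2 idx=2 pred=N actual=T -> ctr[2]=2
Ev 5: PC=1 idx=1 pred=N actual=N -> ctr[1]=0
Ev 6: PC=1 idx=1 pred=N actual=T -> ctr[1]=1
Ev 7: PC=2 idx=2 pred=T actual=T -> ctr[2]=3
Ev 8: PC=1 idx=1 pred=N actual=N -> ctr[1]=0
Ev 9: PC=1 idx=1 pred=N actual=N -> ctr[1]=0
Ev 10: PC=2 idx=2 pred=T actual=N -> ctr[2]=2
Ev 11: PC=2 idx=2 pred=T actual=N -> ctr[2]=1
Ev 12: PC=2 idx=2 pred=N actual=T -> ctr[2]=2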